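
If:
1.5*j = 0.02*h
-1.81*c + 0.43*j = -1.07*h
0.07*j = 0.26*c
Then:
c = 0.00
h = 0.00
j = 0.00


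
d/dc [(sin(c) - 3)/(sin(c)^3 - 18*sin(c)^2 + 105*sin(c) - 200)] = (17*sin(c) + cos(2*c) - 24)*cos(c)/((sin(c) - 8)^2*(sin(c) - 5)^3)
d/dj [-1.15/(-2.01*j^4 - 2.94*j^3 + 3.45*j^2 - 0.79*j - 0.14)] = (-9.246*j^3 - 10.143*j^2 + 7.935*j - 0.9085)/(2.01*j^4 + 2.94*j^3 - 3.45*j^2 + 0.79*j + 0.14)^2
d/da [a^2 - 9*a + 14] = 2*a - 9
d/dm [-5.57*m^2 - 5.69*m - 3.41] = -11.14*m - 5.69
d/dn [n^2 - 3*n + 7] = 2*n - 3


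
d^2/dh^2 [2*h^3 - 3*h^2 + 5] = 12*h - 6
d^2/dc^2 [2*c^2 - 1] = 4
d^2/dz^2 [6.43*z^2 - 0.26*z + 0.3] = 12.8600000000000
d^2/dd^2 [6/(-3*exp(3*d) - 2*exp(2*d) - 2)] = 6*(-2*(9*exp(d) + 4)^2*exp(2*d) + (27*exp(d) + 8)*(3*exp(3*d) + 2*exp(2*d) + 2))*exp(2*d)/(3*exp(3*d) + 2*exp(2*d) + 2)^3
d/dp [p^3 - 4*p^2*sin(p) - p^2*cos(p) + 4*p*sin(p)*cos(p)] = p^2*sin(p) - 4*p^2*cos(p) + 3*p^2 - 8*p*sin(p) - 2*p*cos(p) + 4*p*cos(2*p) + 2*sin(2*p)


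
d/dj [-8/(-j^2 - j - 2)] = 8*(-2*j - 1)/(j^2 + j + 2)^2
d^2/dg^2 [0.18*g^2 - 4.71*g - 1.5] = 0.360000000000000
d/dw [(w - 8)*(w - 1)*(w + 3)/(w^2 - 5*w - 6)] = (w^4 - 10*w^3 + 31*w^2 + 24*w + 234)/(w^4 - 10*w^3 + 13*w^2 + 60*w + 36)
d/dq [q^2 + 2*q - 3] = 2*q + 2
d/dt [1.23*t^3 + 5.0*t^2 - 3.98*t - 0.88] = 3.69*t^2 + 10.0*t - 3.98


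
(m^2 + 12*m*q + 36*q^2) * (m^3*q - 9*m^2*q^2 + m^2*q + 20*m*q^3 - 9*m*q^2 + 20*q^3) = m^5*q + 3*m^4*q^2 + m^4*q - 52*m^3*q^3 + 3*m^3*q^2 - 84*m^2*q^4 - 52*m^2*q^3 + 720*m*q^5 - 84*m*q^4 + 720*q^5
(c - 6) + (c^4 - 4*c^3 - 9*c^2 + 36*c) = c^4 - 4*c^3 - 9*c^2 + 37*c - 6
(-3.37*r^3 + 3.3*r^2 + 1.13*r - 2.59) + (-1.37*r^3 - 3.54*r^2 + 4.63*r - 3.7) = -4.74*r^3 - 0.24*r^2 + 5.76*r - 6.29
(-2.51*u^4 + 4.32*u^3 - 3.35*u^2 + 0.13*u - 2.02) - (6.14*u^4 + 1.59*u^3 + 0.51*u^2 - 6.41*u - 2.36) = -8.65*u^4 + 2.73*u^3 - 3.86*u^2 + 6.54*u + 0.34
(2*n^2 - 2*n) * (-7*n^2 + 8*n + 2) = -14*n^4 + 30*n^3 - 12*n^2 - 4*n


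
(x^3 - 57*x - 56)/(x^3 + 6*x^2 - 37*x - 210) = (x^2 - 7*x - 8)/(x^2 - x - 30)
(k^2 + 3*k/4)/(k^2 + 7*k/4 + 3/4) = k/(k + 1)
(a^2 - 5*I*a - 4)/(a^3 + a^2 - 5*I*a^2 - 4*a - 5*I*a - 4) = 1/(a + 1)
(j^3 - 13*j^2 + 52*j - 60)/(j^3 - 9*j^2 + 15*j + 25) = (j^2 - 8*j + 12)/(j^2 - 4*j - 5)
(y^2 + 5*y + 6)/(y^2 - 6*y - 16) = (y + 3)/(y - 8)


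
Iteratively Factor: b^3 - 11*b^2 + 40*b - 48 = (b - 4)*(b^2 - 7*b + 12) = (b - 4)*(b - 3)*(b - 4)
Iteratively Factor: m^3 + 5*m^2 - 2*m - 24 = (m + 4)*(m^2 + m - 6) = (m - 2)*(m + 4)*(m + 3)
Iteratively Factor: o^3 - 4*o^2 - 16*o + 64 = (o - 4)*(o^2 - 16) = (o - 4)*(o + 4)*(o - 4)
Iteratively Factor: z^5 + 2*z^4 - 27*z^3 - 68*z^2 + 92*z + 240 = (z + 2)*(z^4 - 27*z^2 - 14*z + 120) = (z - 2)*(z + 2)*(z^3 + 2*z^2 - 23*z - 60) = (z - 5)*(z - 2)*(z + 2)*(z^2 + 7*z + 12) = (z - 5)*(z - 2)*(z + 2)*(z + 4)*(z + 3)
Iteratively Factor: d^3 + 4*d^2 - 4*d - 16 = (d + 2)*(d^2 + 2*d - 8) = (d + 2)*(d + 4)*(d - 2)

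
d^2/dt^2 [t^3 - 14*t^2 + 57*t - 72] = 6*t - 28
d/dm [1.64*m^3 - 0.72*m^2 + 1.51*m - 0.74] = 4.92*m^2 - 1.44*m + 1.51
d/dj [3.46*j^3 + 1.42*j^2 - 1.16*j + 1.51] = 10.38*j^2 + 2.84*j - 1.16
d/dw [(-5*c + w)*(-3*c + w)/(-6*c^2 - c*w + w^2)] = 7*c/(4*c^2 + 4*c*w + w^2)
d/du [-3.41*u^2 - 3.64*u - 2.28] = -6.82*u - 3.64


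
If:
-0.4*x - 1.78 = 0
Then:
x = -4.45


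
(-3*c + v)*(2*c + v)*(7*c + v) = -42*c^3 - 13*c^2*v + 6*c*v^2 + v^3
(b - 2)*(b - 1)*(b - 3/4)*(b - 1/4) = b^4 - 4*b^3 + 83*b^2/16 - 41*b/16 + 3/8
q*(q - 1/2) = q^2 - q/2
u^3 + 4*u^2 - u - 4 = (u - 1)*(u + 1)*(u + 4)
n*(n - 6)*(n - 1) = n^3 - 7*n^2 + 6*n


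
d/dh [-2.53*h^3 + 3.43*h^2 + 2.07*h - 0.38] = -7.59*h^2 + 6.86*h + 2.07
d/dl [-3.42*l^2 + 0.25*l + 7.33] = 0.25 - 6.84*l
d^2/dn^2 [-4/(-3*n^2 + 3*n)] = 8*(-n*(n - 1) + (2*n - 1)^2)/(3*n^3*(n - 1)^3)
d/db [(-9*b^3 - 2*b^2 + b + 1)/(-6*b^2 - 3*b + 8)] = (54*b^4 + 54*b^3 - 204*b^2 - 20*b + 11)/(36*b^4 + 36*b^3 - 87*b^2 - 48*b + 64)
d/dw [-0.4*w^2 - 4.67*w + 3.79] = -0.8*w - 4.67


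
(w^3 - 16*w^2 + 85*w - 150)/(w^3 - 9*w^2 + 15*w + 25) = (w - 6)/(w + 1)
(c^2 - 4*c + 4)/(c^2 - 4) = (c - 2)/(c + 2)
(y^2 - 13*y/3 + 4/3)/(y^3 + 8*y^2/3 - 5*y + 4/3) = (y - 4)/(y^2 + 3*y - 4)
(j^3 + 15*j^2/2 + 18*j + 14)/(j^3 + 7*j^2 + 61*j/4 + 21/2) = 2*(j + 2)/(2*j + 3)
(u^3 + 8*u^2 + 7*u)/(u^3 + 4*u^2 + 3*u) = (u + 7)/(u + 3)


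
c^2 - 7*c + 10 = (c - 5)*(c - 2)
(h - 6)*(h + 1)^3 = h^4 - 3*h^3 - 15*h^2 - 17*h - 6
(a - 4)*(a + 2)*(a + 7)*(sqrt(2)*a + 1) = sqrt(2)*a^4 + a^3 + 5*sqrt(2)*a^3 - 22*sqrt(2)*a^2 + 5*a^2 - 56*sqrt(2)*a - 22*a - 56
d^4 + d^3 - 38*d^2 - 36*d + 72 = (d - 6)*(d - 1)*(d + 2)*(d + 6)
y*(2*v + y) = 2*v*y + y^2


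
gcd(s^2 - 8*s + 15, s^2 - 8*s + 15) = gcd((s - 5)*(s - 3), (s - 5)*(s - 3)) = s^2 - 8*s + 15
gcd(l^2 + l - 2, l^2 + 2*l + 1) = 1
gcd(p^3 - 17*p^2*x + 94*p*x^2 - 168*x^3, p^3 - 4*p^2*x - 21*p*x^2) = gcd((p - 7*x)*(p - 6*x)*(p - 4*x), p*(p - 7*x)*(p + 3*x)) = -p + 7*x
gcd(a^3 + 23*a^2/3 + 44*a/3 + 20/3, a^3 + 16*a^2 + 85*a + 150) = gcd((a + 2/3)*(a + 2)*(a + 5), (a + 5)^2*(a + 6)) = a + 5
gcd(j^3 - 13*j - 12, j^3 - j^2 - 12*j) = j^2 - j - 12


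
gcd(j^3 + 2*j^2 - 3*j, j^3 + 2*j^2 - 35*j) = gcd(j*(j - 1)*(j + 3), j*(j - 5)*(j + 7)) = j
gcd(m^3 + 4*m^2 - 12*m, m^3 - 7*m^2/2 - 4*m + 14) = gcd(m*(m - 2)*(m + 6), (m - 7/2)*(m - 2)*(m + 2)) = m - 2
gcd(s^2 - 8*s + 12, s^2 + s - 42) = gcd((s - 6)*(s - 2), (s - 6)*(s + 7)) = s - 6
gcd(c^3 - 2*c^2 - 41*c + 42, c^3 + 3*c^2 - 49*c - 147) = c - 7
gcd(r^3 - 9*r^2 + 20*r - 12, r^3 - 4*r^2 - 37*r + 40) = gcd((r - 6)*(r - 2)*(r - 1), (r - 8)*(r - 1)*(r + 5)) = r - 1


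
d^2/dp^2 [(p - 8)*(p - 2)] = 2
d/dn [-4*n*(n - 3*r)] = -8*n + 12*r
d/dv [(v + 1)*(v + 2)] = 2*v + 3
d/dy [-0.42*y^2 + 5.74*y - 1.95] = 5.74 - 0.84*y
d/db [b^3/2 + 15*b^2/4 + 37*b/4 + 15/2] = 3*b^2/2 + 15*b/2 + 37/4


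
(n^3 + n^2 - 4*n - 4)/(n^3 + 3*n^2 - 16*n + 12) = (n^2 + 3*n + 2)/(n^2 + 5*n - 6)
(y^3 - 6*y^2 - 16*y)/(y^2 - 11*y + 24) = y*(y + 2)/(y - 3)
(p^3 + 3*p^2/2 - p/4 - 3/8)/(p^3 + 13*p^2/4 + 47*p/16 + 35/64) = 8*(8*p^3 + 12*p^2 - 2*p - 3)/(64*p^3 + 208*p^2 + 188*p + 35)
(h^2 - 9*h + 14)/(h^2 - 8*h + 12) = (h - 7)/(h - 6)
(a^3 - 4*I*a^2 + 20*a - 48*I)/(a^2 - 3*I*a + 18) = (a^2 + 2*I*a + 8)/(a + 3*I)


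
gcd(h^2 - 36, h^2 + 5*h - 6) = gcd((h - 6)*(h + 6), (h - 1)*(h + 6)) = h + 6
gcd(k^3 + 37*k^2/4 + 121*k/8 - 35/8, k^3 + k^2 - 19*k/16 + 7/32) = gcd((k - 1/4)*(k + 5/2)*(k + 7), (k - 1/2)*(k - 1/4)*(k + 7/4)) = k - 1/4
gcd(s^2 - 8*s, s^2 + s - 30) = 1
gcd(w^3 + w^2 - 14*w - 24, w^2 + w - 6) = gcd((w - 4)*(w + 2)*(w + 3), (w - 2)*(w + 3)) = w + 3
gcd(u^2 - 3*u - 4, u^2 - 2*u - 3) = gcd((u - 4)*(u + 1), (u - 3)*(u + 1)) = u + 1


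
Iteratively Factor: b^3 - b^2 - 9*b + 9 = (b - 3)*(b^2 + 2*b - 3) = (b - 3)*(b - 1)*(b + 3)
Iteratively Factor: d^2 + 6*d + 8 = (d + 2)*(d + 4)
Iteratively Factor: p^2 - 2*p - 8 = (p + 2)*(p - 4)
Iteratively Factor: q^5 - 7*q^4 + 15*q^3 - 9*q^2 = (q - 1)*(q^4 - 6*q^3 + 9*q^2) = (q - 3)*(q - 1)*(q^3 - 3*q^2) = (q - 3)^2*(q - 1)*(q^2) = q*(q - 3)^2*(q - 1)*(q)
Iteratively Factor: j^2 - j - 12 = (j + 3)*(j - 4)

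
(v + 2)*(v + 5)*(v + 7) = v^3 + 14*v^2 + 59*v + 70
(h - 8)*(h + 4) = h^2 - 4*h - 32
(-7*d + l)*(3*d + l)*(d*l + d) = -21*d^3*l - 21*d^3 - 4*d^2*l^2 - 4*d^2*l + d*l^3 + d*l^2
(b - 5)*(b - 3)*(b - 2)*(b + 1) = b^4 - 9*b^3 + 21*b^2 + b - 30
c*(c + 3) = c^2 + 3*c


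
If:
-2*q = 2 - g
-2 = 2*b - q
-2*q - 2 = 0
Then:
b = -3/2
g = 0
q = -1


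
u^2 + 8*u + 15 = (u + 3)*(u + 5)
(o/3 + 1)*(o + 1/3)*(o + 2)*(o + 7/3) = o^4/3 + 23*o^3/9 + 181*o^2/27 + 179*o/27 + 14/9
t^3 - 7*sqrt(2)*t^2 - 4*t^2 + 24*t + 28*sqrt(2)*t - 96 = (t - 4)*(t - 4*sqrt(2))*(t - 3*sqrt(2))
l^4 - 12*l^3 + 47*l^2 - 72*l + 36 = (l - 6)*(l - 3)*(l - 2)*(l - 1)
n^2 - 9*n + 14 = (n - 7)*(n - 2)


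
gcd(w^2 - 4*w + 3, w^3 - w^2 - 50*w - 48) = 1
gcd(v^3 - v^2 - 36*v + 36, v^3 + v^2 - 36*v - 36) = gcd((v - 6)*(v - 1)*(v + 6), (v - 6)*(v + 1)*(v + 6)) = v^2 - 36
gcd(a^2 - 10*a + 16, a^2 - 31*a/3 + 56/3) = a - 8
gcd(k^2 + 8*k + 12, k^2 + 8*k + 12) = k^2 + 8*k + 12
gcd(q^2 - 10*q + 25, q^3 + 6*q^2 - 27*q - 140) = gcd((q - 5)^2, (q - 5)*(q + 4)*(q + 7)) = q - 5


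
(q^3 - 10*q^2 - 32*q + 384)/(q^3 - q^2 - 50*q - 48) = (q - 8)/(q + 1)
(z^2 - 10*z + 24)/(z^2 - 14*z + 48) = (z - 4)/(z - 8)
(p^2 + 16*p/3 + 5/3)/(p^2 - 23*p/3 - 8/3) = (p + 5)/(p - 8)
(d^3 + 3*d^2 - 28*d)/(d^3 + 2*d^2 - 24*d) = (d + 7)/(d + 6)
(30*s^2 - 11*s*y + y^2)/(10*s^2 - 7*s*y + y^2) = (-6*s + y)/(-2*s + y)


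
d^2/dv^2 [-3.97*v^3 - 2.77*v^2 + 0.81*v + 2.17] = -23.82*v - 5.54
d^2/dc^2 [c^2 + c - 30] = 2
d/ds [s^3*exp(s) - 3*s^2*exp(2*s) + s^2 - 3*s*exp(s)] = s^3*exp(s) - 6*s^2*exp(2*s) + 3*s^2*exp(s) - 6*s*exp(2*s) - 3*s*exp(s) + 2*s - 3*exp(s)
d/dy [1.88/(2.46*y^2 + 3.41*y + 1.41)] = (-9.2496*y - 6.4108)/(2.46*y^2 + 3.41*y + 1.41)^2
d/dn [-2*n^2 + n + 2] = 1 - 4*n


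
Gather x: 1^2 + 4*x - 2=4*x - 1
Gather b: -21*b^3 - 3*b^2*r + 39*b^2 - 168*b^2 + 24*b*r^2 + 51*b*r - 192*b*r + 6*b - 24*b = -21*b^3 + b^2*(-3*r - 129) + b*(24*r^2 - 141*r - 18)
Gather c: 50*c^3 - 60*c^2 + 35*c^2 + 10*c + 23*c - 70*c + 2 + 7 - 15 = 50*c^3 - 25*c^2 - 37*c - 6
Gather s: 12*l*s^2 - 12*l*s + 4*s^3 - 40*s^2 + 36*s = 4*s^3 + s^2*(12*l - 40) + s*(36 - 12*l)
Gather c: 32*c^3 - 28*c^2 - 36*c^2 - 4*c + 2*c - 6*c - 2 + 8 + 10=32*c^3 - 64*c^2 - 8*c + 16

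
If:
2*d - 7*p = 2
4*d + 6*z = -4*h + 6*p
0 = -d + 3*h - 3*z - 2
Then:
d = -105*z/38 - 23/19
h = 3*z/38 + 5/19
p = -15*z/19 - 12/19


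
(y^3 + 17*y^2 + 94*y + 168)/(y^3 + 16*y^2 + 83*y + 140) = (y + 6)/(y + 5)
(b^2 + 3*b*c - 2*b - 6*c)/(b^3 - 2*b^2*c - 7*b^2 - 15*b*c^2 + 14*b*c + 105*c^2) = (b - 2)/(b^2 - 5*b*c - 7*b + 35*c)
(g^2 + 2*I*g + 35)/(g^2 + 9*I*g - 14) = (g - 5*I)/(g + 2*I)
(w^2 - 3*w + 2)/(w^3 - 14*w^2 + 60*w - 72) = (w - 1)/(w^2 - 12*w + 36)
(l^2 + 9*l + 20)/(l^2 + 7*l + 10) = (l + 4)/(l + 2)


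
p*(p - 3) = p^2 - 3*p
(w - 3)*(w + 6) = w^2 + 3*w - 18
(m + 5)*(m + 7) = m^2 + 12*m + 35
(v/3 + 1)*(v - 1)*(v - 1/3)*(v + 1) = v^4/3 + 8*v^3/9 - 2*v^2/3 - 8*v/9 + 1/3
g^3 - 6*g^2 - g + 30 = (g - 5)*(g - 3)*(g + 2)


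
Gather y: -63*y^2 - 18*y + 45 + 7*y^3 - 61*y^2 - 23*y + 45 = 7*y^3 - 124*y^2 - 41*y + 90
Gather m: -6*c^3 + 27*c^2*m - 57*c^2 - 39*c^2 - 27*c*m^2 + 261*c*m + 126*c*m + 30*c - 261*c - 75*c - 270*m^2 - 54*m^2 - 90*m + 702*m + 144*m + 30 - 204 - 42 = -6*c^3 - 96*c^2 - 306*c + m^2*(-27*c - 324) + m*(27*c^2 + 387*c + 756) - 216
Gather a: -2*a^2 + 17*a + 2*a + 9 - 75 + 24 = -2*a^2 + 19*a - 42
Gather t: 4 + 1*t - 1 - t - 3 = 0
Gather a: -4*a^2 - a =-4*a^2 - a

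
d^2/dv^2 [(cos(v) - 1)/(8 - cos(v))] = 7*(cos(v)^2 + 8*cos(v) - 2)/(cos(v) - 8)^3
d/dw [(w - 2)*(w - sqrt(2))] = 2*w - 2 - sqrt(2)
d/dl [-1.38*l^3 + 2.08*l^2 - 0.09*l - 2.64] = -4.14*l^2 + 4.16*l - 0.09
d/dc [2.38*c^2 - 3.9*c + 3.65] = 4.76*c - 3.9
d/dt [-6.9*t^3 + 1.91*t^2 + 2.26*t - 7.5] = -20.7*t^2 + 3.82*t + 2.26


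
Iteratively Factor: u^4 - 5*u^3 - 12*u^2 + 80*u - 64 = (u - 4)*(u^3 - u^2 - 16*u + 16) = (u - 4)^2*(u^2 + 3*u - 4) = (u - 4)^2*(u - 1)*(u + 4)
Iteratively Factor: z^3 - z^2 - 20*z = (z + 4)*(z^2 - 5*z) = z*(z + 4)*(z - 5)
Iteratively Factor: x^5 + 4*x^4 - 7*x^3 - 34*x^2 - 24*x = (x + 1)*(x^4 + 3*x^3 - 10*x^2 - 24*x) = (x - 3)*(x + 1)*(x^3 + 6*x^2 + 8*x) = (x - 3)*(x + 1)*(x + 4)*(x^2 + 2*x) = (x - 3)*(x + 1)*(x + 2)*(x + 4)*(x)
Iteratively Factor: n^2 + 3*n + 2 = (n + 2)*(n + 1)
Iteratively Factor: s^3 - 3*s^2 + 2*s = (s - 2)*(s^2 - s) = s*(s - 2)*(s - 1)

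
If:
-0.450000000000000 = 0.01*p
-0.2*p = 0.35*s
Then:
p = -45.00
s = 25.71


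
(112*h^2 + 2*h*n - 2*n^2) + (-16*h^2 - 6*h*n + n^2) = 96*h^2 - 4*h*n - n^2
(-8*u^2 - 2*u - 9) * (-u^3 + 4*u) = 8*u^5 + 2*u^4 - 23*u^3 - 8*u^2 - 36*u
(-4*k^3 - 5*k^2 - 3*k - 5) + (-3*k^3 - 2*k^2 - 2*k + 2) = -7*k^3 - 7*k^2 - 5*k - 3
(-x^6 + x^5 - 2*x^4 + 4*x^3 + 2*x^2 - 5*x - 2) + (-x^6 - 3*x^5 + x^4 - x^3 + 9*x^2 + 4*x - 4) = -2*x^6 - 2*x^5 - x^4 + 3*x^3 + 11*x^2 - x - 6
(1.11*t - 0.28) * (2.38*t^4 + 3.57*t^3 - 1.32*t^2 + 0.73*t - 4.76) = 2.6418*t^5 + 3.2963*t^4 - 2.4648*t^3 + 1.1799*t^2 - 5.488*t + 1.3328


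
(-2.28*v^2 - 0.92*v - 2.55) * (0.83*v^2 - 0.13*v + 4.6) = -1.8924*v^4 - 0.4672*v^3 - 12.4849*v^2 - 3.9005*v - 11.73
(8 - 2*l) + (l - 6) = 2 - l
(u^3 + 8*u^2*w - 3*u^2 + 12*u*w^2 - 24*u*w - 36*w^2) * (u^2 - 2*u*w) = u^5 + 6*u^4*w - 3*u^4 - 4*u^3*w^2 - 18*u^3*w - 24*u^2*w^3 + 12*u^2*w^2 + 72*u*w^3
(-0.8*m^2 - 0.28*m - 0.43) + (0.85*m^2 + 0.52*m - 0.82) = 0.0499999999999999*m^2 + 0.24*m - 1.25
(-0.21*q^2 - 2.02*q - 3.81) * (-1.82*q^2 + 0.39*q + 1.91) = 0.3822*q^4 + 3.5945*q^3 + 5.7453*q^2 - 5.3441*q - 7.2771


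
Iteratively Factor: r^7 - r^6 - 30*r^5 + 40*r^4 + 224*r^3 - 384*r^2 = (r - 2)*(r^6 + r^5 - 28*r^4 - 16*r^3 + 192*r^2) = r*(r - 2)*(r^5 + r^4 - 28*r^3 - 16*r^2 + 192*r) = r*(r - 2)*(r + 4)*(r^4 - 3*r^3 - 16*r^2 + 48*r) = r*(r - 2)*(r + 4)^2*(r^3 - 7*r^2 + 12*r) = r*(r - 4)*(r - 2)*(r + 4)^2*(r^2 - 3*r) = r*(r - 4)*(r - 3)*(r - 2)*(r + 4)^2*(r)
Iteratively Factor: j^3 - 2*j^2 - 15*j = (j - 5)*(j^2 + 3*j) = (j - 5)*(j + 3)*(j)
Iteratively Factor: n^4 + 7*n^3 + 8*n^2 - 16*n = (n - 1)*(n^3 + 8*n^2 + 16*n) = (n - 1)*(n + 4)*(n^2 + 4*n) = (n - 1)*(n + 4)^2*(n)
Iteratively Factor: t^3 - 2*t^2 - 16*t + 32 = (t + 4)*(t^2 - 6*t + 8) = (t - 4)*(t + 4)*(t - 2)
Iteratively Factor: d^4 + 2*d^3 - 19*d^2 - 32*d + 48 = (d + 4)*(d^3 - 2*d^2 - 11*d + 12) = (d - 4)*(d + 4)*(d^2 + 2*d - 3) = (d - 4)*(d + 3)*(d + 4)*(d - 1)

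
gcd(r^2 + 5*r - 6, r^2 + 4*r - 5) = r - 1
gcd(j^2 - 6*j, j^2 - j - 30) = j - 6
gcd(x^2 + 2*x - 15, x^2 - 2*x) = 1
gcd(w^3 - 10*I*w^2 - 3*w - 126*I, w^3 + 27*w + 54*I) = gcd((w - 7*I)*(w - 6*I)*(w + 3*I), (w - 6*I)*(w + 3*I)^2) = w^2 - 3*I*w + 18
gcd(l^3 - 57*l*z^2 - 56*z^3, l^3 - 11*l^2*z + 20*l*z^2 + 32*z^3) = -l^2 + 7*l*z + 8*z^2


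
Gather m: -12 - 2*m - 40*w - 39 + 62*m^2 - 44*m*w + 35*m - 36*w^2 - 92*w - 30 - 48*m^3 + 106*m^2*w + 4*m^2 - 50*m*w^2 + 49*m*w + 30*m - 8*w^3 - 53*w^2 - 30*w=-48*m^3 + m^2*(106*w + 66) + m*(-50*w^2 + 5*w + 63) - 8*w^3 - 89*w^2 - 162*w - 81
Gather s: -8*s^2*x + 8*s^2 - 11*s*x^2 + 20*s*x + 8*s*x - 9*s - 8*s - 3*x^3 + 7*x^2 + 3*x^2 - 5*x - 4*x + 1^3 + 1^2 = s^2*(8 - 8*x) + s*(-11*x^2 + 28*x - 17) - 3*x^3 + 10*x^2 - 9*x + 2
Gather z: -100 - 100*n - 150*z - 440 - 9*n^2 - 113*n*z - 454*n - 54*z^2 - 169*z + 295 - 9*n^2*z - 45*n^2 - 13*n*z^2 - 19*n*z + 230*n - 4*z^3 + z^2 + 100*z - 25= -54*n^2 - 324*n - 4*z^3 + z^2*(-13*n - 53) + z*(-9*n^2 - 132*n - 219) - 270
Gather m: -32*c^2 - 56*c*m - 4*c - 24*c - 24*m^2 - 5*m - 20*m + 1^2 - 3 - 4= -32*c^2 - 28*c - 24*m^2 + m*(-56*c - 25) - 6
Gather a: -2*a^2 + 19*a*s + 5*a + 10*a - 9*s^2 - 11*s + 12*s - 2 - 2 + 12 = -2*a^2 + a*(19*s + 15) - 9*s^2 + s + 8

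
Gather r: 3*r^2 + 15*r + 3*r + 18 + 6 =3*r^2 + 18*r + 24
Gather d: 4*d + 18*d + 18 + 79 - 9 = 22*d + 88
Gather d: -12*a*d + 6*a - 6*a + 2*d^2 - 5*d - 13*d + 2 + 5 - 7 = 2*d^2 + d*(-12*a - 18)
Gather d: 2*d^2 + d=2*d^2 + d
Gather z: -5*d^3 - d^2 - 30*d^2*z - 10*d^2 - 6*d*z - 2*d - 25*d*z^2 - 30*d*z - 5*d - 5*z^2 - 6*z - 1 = -5*d^3 - 11*d^2 - 7*d + z^2*(-25*d - 5) + z*(-30*d^2 - 36*d - 6) - 1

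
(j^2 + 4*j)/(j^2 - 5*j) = (j + 4)/(j - 5)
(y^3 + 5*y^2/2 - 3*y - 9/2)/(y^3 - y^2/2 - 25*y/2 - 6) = (2*y^2 - y - 3)/(2*y^2 - 7*y - 4)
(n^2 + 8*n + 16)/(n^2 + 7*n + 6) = (n^2 + 8*n + 16)/(n^2 + 7*n + 6)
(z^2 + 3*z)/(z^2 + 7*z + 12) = z/(z + 4)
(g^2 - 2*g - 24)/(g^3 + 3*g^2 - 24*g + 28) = (g^2 - 2*g - 24)/(g^3 + 3*g^2 - 24*g + 28)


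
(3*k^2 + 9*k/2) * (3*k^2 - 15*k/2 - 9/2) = 9*k^4 - 9*k^3 - 189*k^2/4 - 81*k/4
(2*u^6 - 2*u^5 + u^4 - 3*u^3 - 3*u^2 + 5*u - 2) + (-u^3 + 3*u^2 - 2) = 2*u^6 - 2*u^5 + u^4 - 4*u^3 + 5*u - 4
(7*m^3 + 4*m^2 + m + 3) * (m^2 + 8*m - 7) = 7*m^5 + 60*m^4 - 16*m^3 - 17*m^2 + 17*m - 21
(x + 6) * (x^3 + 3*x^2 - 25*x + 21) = x^4 + 9*x^3 - 7*x^2 - 129*x + 126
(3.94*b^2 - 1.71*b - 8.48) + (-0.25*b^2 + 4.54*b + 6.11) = 3.69*b^2 + 2.83*b - 2.37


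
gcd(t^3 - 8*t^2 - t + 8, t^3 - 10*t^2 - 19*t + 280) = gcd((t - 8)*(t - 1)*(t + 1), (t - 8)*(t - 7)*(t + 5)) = t - 8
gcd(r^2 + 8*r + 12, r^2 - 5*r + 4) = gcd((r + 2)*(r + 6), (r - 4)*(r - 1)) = 1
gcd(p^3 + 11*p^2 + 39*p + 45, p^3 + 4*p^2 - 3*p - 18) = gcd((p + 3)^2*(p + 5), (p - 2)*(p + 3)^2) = p^2 + 6*p + 9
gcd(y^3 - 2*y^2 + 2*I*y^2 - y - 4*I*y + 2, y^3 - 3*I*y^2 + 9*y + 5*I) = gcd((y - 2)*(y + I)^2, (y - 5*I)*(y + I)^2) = y^2 + 2*I*y - 1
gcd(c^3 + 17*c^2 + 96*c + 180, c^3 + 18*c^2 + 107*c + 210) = c^2 + 11*c + 30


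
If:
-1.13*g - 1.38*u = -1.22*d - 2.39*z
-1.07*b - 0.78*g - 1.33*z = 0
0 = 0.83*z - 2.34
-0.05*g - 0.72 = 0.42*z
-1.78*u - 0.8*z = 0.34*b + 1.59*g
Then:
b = 24.26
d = -8.99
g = -38.08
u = 28.12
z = 2.82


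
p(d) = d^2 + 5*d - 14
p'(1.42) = 7.84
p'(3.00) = 11.00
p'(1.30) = 7.60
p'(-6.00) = -7.00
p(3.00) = 10.00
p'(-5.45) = -5.90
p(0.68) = -10.14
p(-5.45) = -11.55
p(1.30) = -5.81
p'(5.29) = 15.58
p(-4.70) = -15.41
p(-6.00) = -8.00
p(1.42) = -4.88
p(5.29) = 40.43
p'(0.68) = 6.36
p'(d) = 2*d + 5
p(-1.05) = -18.15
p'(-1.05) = 2.90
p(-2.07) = -20.07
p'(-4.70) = -4.40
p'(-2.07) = 0.86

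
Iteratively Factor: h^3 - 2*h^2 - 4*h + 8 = (h + 2)*(h^2 - 4*h + 4) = (h - 2)*(h + 2)*(h - 2)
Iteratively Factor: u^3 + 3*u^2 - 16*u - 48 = (u - 4)*(u^2 + 7*u + 12) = (u - 4)*(u + 4)*(u + 3)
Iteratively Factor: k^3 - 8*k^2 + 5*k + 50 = (k + 2)*(k^2 - 10*k + 25) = (k - 5)*(k + 2)*(k - 5)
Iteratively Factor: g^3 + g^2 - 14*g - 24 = (g + 3)*(g^2 - 2*g - 8) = (g + 2)*(g + 3)*(g - 4)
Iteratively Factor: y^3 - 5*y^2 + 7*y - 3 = (y - 1)*(y^2 - 4*y + 3) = (y - 1)^2*(y - 3)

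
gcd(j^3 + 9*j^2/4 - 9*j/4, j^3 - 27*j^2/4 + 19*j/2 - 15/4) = j - 3/4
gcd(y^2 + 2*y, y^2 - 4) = y + 2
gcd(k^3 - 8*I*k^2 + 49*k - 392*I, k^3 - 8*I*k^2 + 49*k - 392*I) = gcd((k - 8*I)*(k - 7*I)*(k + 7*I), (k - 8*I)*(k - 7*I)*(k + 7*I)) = k^3 - 8*I*k^2 + 49*k - 392*I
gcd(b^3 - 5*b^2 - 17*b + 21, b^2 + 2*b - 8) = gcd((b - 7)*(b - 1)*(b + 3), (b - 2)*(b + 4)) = 1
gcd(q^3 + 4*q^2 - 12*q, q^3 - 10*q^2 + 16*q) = q^2 - 2*q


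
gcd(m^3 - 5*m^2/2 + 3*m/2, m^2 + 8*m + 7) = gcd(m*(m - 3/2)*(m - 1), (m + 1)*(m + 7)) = 1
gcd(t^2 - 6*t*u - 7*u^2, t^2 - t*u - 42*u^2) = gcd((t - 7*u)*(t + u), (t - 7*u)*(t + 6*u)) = t - 7*u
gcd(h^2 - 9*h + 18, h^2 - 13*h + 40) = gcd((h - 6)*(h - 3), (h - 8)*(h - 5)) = 1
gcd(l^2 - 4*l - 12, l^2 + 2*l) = l + 2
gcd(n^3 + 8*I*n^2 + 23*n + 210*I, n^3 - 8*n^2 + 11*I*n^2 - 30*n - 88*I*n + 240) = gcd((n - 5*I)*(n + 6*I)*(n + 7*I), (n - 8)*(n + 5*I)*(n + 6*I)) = n + 6*I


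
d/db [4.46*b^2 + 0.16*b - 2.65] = 8.92*b + 0.16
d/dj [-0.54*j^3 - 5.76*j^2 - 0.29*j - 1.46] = -1.62*j^2 - 11.52*j - 0.29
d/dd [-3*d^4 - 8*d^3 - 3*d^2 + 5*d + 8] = -12*d^3 - 24*d^2 - 6*d + 5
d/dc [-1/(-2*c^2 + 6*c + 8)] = (3/2 - c)/(-c^2 + 3*c + 4)^2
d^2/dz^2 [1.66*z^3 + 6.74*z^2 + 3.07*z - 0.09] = 9.96*z + 13.48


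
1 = 1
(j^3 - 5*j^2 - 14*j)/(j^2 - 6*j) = (j^2 - 5*j - 14)/(j - 6)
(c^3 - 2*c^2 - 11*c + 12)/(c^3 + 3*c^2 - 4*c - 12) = (c^2 - 5*c + 4)/(c^2 - 4)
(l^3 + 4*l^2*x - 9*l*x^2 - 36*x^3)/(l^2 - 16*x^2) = (-l^2 + 9*x^2)/(-l + 4*x)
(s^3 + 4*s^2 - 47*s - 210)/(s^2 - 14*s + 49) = (s^2 + 11*s + 30)/(s - 7)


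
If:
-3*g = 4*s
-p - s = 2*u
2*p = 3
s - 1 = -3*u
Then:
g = 26/3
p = 3/2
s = -13/2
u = 5/2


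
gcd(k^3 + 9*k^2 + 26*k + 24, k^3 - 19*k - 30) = k^2 + 5*k + 6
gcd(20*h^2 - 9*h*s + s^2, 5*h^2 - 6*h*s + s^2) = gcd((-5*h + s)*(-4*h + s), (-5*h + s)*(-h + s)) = -5*h + s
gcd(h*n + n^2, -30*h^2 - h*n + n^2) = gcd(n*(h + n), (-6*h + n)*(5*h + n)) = 1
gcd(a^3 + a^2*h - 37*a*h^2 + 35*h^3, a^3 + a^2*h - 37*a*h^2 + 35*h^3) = a^3 + a^2*h - 37*a*h^2 + 35*h^3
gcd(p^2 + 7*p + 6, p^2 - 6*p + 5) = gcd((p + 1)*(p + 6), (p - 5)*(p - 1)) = 1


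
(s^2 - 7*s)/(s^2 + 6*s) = (s - 7)/(s + 6)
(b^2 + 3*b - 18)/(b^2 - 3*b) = (b + 6)/b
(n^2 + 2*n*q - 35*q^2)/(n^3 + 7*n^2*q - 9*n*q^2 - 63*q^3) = (-n + 5*q)/(-n^2 + 9*q^2)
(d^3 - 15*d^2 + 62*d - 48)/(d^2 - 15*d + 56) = (d^2 - 7*d + 6)/(d - 7)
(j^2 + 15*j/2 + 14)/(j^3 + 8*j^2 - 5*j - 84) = (j + 7/2)/(j^2 + 4*j - 21)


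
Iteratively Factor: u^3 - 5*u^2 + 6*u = (u)*(u^2 - 5*u + 6) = u*(u - 2)*(u - 3)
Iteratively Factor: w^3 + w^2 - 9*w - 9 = (w - 3)*(w^2 + 4*w + 3) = (w - 3)*(w + 3)*(w + 1)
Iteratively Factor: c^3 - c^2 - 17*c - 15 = (c + 3)*(c^2 - 4*c - 5) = (c - 5)*(c + 3)*(c + 1)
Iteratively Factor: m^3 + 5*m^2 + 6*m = (m + 2)*(m^2 + 3*m) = (m + 2)*(m + 3)*(m)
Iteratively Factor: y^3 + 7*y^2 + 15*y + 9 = (y + 3)*(y^2 + 4*y + 3) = (y + 3)^2*(y + 1)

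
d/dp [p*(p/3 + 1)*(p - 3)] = p^2 - 3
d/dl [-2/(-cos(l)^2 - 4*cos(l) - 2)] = 4*(cos(l) + 2)*sin(l)/(cos(l)^2 + 4*cos(l) + 2)^2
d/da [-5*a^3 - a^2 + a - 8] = -15*a^2 - 2*a + 1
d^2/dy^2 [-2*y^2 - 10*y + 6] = -4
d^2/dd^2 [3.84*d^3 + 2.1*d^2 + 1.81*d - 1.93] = 23.04*d + 4.2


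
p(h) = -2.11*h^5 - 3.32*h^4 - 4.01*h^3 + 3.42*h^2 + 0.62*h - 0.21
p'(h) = -10.55*h^4 - 13.28*h^3 - 12.03*h^2 + 6.84*h + 0.62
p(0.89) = -3.04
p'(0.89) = -18.80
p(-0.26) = -0.08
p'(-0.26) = -1.79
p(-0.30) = -0.00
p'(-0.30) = -2.24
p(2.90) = -735.05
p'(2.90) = -1150.78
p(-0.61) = 1.31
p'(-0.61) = -6.48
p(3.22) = -1183.95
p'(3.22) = -1679.62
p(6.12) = -23559.95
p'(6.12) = -18252.03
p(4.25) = -4252.48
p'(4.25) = -4649.03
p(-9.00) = 106005.39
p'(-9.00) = -60572.80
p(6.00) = -21449.61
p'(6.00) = -16932.70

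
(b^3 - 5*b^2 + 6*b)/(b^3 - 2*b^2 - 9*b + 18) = b/(b + 3)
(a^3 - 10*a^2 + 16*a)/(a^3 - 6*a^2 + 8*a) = (a - 8)/(a - 4)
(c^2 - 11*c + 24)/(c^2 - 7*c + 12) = (c - 8)/(c - 4)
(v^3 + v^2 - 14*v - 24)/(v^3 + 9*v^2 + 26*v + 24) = (v - 4)/(v + 4)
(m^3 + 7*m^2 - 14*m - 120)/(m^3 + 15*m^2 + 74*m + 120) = (m - 4)/(m + 4)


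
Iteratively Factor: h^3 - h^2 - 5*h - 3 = (h - 3)*(h^2 + 2*h + 1) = (h - 3)*(h + 1)*(h + 1)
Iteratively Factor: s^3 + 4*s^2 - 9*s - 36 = (s + 3)*(s^2 + s - 12) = (s - 3)*(s + 3)*(s + 4)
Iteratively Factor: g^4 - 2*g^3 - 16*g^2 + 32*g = (g - 4)*(g^3 + 2*g^2 - 8*g) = (g - 4)*(g + 4)*(g^2 - 2*g) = (g - 4)*(g - 2)*(g + 4)*(g)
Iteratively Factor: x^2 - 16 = (x - 4)*(x + 4)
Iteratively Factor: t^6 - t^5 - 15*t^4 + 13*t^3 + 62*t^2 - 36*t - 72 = (t + 2)*(t^5 - 3*t^4 - 9*t^3 + 31*t^2 - 36) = (t - 3)*(t + 2)*(t^4 - 9*t^2 + 4*t + 12) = (t - 3)*(t - 2)*(t + 2)*(t^3 + 2*t^2 - 5*t - 6) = (t - 3)*(t - 2)^2*(t + 2)*(t^2 + 4*t + 3) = (t - 3)*(t - 2)^2*(t + 2)*(t + 3)*(t + 1)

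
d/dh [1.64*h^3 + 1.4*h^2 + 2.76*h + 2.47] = 4.92*h^2 + 2.8*h + 2.76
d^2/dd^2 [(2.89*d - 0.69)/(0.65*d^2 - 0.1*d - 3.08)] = ((1.475 - 11.271*d)*(-0.65*d^2 + 0.1*d + 3.08) - (1.3*d - 0.1)*(2.6*d - 0.2)*(2.89*d - 0.69))/(-0.65*d^2 + 0.1*d + 3.08)^3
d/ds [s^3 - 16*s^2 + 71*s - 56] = 3*s^2 - 32*s + 71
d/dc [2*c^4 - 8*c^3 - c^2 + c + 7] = 8*c^3 - 24*c^2 - 2*c + 1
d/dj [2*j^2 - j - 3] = 4*j - 1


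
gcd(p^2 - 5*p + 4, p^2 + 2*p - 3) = p - 1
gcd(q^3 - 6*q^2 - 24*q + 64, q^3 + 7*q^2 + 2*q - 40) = q^2 + 2*q - 8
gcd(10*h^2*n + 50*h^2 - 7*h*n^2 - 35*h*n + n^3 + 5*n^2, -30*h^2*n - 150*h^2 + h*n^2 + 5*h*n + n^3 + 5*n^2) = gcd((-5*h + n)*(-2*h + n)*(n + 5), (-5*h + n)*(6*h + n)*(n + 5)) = 5*h*n + 25*h - n^2 - 5*n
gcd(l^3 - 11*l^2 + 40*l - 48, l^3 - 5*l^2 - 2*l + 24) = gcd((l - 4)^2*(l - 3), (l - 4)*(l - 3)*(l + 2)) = l^2 - 7*l + 12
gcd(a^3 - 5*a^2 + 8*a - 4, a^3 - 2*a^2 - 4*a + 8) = a^2 - 4*a + 4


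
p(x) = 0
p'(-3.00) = 0.00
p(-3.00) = 0.00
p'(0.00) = 0.00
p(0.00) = 0.00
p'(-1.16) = 0.00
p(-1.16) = 0.00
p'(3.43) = 0.00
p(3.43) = 0.00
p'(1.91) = 0.00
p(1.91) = 0.00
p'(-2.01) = 0.00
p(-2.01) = 0.00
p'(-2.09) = 0.00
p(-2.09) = 0.00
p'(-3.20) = 0.00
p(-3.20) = 0.00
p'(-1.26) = 0.00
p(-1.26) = 0.00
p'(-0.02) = 0.00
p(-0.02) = 0.00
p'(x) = 0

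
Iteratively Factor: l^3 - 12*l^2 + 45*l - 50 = (l - 5)*(l^2 - 7*l + 10) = (l - 5)*(l - 2)*(l - 5)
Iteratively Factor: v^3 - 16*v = (v)*(v^2 - 16) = v*(v + 4)*(v - 4)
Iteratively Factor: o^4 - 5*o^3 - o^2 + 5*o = (o)*(o^3 - 5*o^2 - o + 5) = o*(o - 5)*(o^2 - 1) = o*(o - 5)*(o - 1)*(o + 1)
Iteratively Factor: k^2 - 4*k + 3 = (k - 3)*(k - 1)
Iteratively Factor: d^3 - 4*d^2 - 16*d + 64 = (d - 4)*(d^2 - 16) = (d - 4)^2*(d + 4)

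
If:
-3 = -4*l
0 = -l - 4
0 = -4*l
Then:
No Solution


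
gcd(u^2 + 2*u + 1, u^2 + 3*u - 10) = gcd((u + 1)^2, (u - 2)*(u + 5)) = 1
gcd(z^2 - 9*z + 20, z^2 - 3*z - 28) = 1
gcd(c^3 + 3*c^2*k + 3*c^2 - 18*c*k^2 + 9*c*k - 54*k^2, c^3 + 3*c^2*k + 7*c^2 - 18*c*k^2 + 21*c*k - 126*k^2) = c^2 + 3*c*k - 18*k^2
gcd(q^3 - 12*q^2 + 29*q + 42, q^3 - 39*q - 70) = q - 7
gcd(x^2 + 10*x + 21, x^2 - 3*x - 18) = x + 3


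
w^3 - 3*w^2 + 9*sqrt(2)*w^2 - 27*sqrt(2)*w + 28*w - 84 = (w - 3)*(w + 2*sqrt(2))*(w + 7*sqrt(2))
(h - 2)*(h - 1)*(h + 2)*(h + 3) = h^4 + 2*h^3 - 7*h^2 - 8*h + 12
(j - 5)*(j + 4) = j^2 - j - 20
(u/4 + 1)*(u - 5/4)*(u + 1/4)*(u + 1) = u^4/4 + u^3 - 21*u^2/64 - 89*u/64 - 5/16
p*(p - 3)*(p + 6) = p^3 + 3*p^2 - 18*p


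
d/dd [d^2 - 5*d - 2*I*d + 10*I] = 2*d - 5 - 2*I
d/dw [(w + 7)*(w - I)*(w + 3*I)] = 3*w^2 + w*(14 + 4*I) + 3 + 14*I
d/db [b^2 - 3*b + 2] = 2*b - 3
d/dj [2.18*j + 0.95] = 2.18000000000000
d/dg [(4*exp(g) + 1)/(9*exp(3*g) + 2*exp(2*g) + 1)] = (-(4*exp(g) + 1)*(27*exp(g) + 4)*exp(g) + 36*exp(3*g) + 8*exp(2*g) + 4)*exp(g)/(9*exp(3*g) + 2*exp(2*g) + 1)^2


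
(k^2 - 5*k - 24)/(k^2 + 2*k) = (k^2 - 5*k - 24)/(k*(k + 2))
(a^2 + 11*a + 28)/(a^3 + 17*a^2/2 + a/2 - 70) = 2/(2*a - 5)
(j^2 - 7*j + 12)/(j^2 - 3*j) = (j - 4)/j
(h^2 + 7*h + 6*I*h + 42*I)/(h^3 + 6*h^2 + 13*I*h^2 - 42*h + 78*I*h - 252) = (h + 7)/(h^2 + h*(6 + 7*I) + 42*I)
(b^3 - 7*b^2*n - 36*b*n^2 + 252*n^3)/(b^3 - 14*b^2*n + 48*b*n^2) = (b^2 - b*n - 42*n^2)/(b*(b - 8*n))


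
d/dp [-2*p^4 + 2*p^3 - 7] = p^2*(6 - 8*p)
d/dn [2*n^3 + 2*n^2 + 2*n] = 6*n^2 + 4*n + 2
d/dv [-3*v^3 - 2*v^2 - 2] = v*(-9*v - 4)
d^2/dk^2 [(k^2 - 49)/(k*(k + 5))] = 2*(-5*k^3 - 147*k^2 - 735*k - 1225)/(k^3*(k^3 + 15*k^2 + 75*k + 125))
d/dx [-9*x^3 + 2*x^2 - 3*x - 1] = -27*x^2 + 4*x - 3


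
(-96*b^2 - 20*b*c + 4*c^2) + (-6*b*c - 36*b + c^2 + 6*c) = -96*b^2 - 26*b*c - 36*b + 5*c^2 + 6*c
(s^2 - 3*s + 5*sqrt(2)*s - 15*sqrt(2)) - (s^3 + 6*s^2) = -s^3 - 5*s^2 - 3*s + 5*sqrt(2)*s - 15*sqrt(2)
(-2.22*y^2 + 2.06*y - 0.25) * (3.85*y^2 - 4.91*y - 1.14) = -8.547*y^4 + 18.8312*y^3 - 8.5463*y^2 - 1.1209*y + 0.285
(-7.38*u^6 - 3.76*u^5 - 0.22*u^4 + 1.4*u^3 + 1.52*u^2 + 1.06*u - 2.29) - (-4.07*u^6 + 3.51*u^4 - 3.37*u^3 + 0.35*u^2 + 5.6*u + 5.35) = -3.31*u^6 - 3.76*u^5 - 3.73*u^4 + 4.77*u^3 + 1.17*u^2 - 4.54*u - 7.64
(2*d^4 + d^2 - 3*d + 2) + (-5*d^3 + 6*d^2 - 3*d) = 2*d^4 - 5*d^3 + 7*d^2 - 6*d + 2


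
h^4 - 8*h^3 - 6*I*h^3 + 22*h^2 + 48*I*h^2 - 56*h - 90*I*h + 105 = (h - 5)*(h - 3)*(h - 7*I)*(h + I)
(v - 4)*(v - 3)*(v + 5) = v^3 - 2*v^2 - 23*v + 60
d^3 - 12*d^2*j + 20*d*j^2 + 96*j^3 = (d - 8*j)*(d - 6*j)*(d + 2*j)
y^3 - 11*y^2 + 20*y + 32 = (y - 8)*(y - 4)*(y + 1)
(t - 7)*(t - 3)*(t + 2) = t^3 - 8*t^2 + t + 42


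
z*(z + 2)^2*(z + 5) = z^4 + 9*z^3 + 24*z^2 + 20*z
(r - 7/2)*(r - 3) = r^2 - 13*r/2 + 21/2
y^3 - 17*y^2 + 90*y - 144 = (y - 8)*(y - 6)*(y - 3)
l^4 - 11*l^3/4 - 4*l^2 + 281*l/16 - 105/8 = (l - 2)*(l - 7/4)*(l - 3/2)*(l + 5/2)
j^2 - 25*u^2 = (j - 5*u)*(j + 5*u)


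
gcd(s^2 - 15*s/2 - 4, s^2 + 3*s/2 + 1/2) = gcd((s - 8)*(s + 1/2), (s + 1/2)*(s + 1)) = s + 1/2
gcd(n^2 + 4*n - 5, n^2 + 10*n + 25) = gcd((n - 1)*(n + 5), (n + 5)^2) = n + 5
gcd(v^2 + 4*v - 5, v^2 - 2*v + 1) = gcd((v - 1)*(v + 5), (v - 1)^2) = v - 1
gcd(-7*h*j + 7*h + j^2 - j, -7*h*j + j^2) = 7*h - j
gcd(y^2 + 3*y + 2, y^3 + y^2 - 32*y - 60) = y + 2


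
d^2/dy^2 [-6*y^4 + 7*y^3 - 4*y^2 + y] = -72*y^2 + 42*y - 8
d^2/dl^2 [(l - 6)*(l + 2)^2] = 6*l - 4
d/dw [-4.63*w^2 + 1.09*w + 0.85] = 1.09 - 9.26*w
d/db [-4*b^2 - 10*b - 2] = -8*b - 10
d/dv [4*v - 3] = 4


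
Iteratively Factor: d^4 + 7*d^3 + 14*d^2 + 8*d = (d + 4)*(d^3 + 3*d^2 + 2*d) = (d + 1)*(d + 4)*(d^2 + 2*d) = d*(d + 1)*(d + 4)*(d + 2)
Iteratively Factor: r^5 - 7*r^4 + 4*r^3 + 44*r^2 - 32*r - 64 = (r + 2)*(r^4 - 9*r^3 + 22*r^2 - 32) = (r - 4)*(r + 2)*(r^3 - 5*r^2 + 2*r + 8) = (r - 4)^2*(r + 2)*(r^2 - r - 2) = (r - 4)^2*(r + 1)*(r + 2)*(r - 2)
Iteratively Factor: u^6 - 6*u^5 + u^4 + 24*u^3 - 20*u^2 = (u)*(u^5 - 6*u^4 + u^3 + 24*u^2 - 20*u) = u*(u - 1)*(u^4 - 5*u^3 - 4*u^2 + 20*u) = u*(u - 5)*(u - 1)*(u^3 - 4*u) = u*(u - 5)*(u - 1)*(u + 2)*(u^2 - 2*u) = u^2*(u - 5)*(u - 1)*(u + 2)*(u - 2)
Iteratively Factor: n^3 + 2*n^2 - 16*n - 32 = (n - 4)*(n^2 + 6*n + 8) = (n - 4)*(n + 2)*(n + 4)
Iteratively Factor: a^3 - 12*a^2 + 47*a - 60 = (a - 4)*(a^2 - 8*a + 15) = (a - 4)*(a - 3)*(a - 5)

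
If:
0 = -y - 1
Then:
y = -1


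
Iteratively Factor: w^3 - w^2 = (w)*(w^2 - w) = w^2*(w - 1)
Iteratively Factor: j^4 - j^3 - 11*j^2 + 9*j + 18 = (j - 3)*(j^3 + 2*j^2 - 5*j - 6) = (j - 3)*(j + 1)*(j^2 + j - 6) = (j - 3)*(j - 2)*(j + 1)*(j + 3)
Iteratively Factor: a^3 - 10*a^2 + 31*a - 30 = (a - 5)*(a^2 - 5*a + 6) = (a - 5)*(a - 3)*(a - 2)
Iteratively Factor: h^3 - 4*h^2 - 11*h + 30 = (h + 3)*(h^2 - 7*h + 10) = (h - 5)*(h + 3)*(h - 2)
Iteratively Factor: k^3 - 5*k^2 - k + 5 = (k - 1)*(k^2 - 4*k - 5) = (k - 5)*(k - 1)*(k + 1)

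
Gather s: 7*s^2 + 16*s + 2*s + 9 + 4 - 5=7*s^2 + 18*s + 8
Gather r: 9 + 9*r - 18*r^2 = -18*r^2 + 9*r + 9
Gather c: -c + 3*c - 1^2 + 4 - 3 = 2*c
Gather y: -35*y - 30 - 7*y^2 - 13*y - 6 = -7*y^2 - 48*y - 36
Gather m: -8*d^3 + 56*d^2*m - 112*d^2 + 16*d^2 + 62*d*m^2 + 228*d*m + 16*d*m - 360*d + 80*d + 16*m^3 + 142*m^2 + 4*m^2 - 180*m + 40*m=-8*d^3 - 96*d^2 - 280*d + 16*m^3 + m^2*(62*d + 146) + m*(56*d^2 + 244*d - 140)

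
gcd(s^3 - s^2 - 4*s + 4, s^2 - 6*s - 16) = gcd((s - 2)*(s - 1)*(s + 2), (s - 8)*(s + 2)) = s + 2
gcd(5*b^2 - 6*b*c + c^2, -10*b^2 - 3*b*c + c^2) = 5*b - c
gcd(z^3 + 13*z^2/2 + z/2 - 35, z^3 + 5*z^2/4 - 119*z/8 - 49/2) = z + 7/2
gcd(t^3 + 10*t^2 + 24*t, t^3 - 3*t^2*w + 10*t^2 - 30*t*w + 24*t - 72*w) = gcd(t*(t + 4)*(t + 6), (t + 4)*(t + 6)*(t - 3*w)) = t^2 + 10*t + 24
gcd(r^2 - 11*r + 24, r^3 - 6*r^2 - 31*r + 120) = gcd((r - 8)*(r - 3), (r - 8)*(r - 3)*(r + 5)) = r^2 - 11*r + 24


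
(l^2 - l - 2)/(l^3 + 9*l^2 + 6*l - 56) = (l + 1)/(l^2 + 11*l + 28)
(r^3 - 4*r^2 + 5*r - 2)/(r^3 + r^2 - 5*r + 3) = (r - 2)/(r + 3)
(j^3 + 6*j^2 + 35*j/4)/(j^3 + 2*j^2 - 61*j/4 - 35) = j/(j - 4)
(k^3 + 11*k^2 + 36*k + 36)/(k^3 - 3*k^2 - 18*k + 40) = (k^3 + 11*k^2 + 36*k + 36)/(k^3 - 3*k^2 - 18*k + 40)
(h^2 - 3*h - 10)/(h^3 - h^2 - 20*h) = (h + 2)/(h*(h + 4))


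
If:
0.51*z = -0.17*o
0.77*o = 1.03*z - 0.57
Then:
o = -0.51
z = 0.17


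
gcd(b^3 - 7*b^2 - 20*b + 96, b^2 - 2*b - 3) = b - 3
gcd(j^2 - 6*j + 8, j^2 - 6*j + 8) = j^2 - 6*j + 8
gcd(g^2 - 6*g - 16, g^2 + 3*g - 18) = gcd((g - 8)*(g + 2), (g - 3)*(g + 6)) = 1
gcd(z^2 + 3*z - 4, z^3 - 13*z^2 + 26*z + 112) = 1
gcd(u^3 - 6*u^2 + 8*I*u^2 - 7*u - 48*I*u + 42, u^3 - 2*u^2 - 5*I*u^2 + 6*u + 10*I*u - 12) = u + I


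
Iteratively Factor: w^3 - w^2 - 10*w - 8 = (w - 4)*(w^2 + 3*w + 2) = (w - 4)*(w + 2)*(w + 1)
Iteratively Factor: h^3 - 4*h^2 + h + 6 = (h - 2)*(h^2 - 2*h - 3) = (h - 2)*(h + 1)*(h - 3)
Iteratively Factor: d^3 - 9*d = (d)*(d^2 - 9) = d*(d + 3)*(d - 3)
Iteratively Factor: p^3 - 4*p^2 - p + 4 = (p - 4)*(p^2 - 1) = (p - 4)*(p - 1)*(p + 1)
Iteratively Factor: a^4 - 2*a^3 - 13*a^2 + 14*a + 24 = (a - 2)*(a^3 - 13*a - 12) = (a - 2)*(a + 1)*(a^2 - a - 12) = (a - 4)*(a - 2)*(a + 1)*(a + 3)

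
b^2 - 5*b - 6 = (b - 6)*(b + 1)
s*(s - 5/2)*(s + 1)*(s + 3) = s^4 + 3*s^3/2 - 7*s^2 - 15*s/2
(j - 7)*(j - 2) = j^2 - 9*j + 14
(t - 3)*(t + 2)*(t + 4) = t^3 + 3*t^2 - 10*t - 24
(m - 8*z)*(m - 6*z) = m^2 - 14*m*z + 48*z^2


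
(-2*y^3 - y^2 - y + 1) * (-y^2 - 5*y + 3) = 2*y^5 + 11*y^4 + y^2 - 8*y + 3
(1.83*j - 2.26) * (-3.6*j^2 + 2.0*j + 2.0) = -6.588*j^3 + 11.796*j^2 - 0.859999999999999*j - 4.52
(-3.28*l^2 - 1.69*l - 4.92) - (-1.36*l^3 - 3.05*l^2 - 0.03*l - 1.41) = 1.36*l^3 - 0.23*l^2 - 1.66*l - 3.51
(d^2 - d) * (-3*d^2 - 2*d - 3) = -3*d^4 + d^3 - d^2 + 3*d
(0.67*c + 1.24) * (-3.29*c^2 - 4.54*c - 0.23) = -2.2043*c^3 - 7.1214*c^2 - 5.7837*c - 0.2852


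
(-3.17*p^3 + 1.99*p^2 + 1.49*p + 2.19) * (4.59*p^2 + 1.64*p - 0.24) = -14.5503*p^5 + 3.9353*p^4 + 10.8635*p^3 + 12.0181*p^2 + 3.234*p - 0.5256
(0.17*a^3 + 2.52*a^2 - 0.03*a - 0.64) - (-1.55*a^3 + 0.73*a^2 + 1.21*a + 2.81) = 1.72*a^3 + 1.79*a^2 - 1.24*a - 3.45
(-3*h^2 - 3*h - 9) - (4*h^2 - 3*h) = -7*h^2 - 9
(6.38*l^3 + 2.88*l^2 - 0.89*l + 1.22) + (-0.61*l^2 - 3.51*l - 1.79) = 6.38*l^3 + 2.27*l^2 - 4.4*l - 0.57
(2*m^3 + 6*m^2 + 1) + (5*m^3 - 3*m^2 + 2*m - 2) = 7*m^3 + 3*m^2 + 2*m - 1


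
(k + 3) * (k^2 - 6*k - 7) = k^3 - 3*k^2 - 25*k - 21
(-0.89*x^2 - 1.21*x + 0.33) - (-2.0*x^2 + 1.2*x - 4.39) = 1.11*x^2 - 2.41*x + 4.72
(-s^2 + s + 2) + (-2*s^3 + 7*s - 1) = -2*s^3 - s^2 + 8*s + 1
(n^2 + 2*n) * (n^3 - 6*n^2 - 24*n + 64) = n^5 - 4*n^4 - 36*n^3 + 16*n^2 + 128*n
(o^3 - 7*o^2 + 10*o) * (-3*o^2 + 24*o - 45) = -3*o^5 + 45*o^4 - 243*o^3 + 555*o^2 - 450*o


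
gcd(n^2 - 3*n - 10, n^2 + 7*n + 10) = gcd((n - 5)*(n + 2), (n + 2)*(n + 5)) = n + 2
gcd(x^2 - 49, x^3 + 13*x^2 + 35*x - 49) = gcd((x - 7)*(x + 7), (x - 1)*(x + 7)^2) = x + 7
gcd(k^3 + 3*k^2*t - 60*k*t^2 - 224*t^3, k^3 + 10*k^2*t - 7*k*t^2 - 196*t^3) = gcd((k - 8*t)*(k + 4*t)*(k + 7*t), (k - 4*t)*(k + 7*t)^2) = k + 7*t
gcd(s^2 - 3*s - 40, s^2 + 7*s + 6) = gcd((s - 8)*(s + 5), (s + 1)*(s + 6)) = 1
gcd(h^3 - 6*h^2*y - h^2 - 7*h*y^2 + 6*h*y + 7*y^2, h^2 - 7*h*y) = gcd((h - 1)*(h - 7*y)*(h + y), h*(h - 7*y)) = -h + 7*y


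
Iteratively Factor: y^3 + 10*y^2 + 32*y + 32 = (y + 4)*(y^2 + 6*y + 8) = (y + 2)*(y + 4)*(y + 4)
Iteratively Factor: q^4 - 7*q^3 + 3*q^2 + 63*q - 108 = (q - 4)*(q^3 - 3*q^2 - 9*q + 27) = (q - 4)*(q + 3)*(q^2 - 6*q + 9) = (q - 4)*(q - 3)*(q + 3)*(q - 3)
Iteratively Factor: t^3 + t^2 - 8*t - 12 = (t + 2)*(t^2 - t - 6) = (t + 2)^2*(t - 3)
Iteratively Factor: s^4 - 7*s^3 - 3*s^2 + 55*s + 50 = (s + 1)*(s^3 - 8*s^2 + 5*s + 50) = (s - 5)*(s + 1)*(s^2 - 3*s - 10) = (s - 5)^2*(s + 1)*(s + 2)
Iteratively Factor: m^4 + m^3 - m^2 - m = (m + 1)*(m^3 - m) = (m - 1)*(m + 1)*(m^2 + m) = (m - 1)*(m + 1)^2*(m)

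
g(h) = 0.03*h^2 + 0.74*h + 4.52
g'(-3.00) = 0.56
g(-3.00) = 2.57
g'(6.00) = 1.10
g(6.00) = 10.04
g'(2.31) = 0.88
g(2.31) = 6.39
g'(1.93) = 0.86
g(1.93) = 6.06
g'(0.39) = 0.76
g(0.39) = 4.81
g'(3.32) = 0.94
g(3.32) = 7.31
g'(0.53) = 0.77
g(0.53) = 4.92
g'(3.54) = 0.95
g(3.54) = 7.52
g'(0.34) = 0.76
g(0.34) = 4.78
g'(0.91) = 0.79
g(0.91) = 5.22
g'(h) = 0.06*h + 0.74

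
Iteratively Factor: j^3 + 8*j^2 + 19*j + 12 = (j + 3)*(j^2 + 5*j + 4) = (j + 1)*(j + 3)*(j + 4)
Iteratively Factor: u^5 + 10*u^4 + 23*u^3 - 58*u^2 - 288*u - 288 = (u + 4)*(u^4 + 6*u^3 - u^2 - 54*u - 72) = (u - 3)*(u + 4)*(u^3 + 9*u^2 + 26*u + 24) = (u - 3)*(u + 3)*(u + 4)*(u^2 + 6*u + 8) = (u - 3)*(u + 2)*(u + 3)*(u + 4)*(u + 4)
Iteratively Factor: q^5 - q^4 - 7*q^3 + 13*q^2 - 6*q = (q - 1)*(q^4 - 7*q^2 + 6*q) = (q - 2)*(q - 1)*(q^3 + 2*q^2 - 3*q) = (q - 2)*(q - 1)^2*(q^2 + 3*q) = (q - 2)*(q - 1)^2*(q + 3)*(q)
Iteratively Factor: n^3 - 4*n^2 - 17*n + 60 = (n - 5)*(n^2 + n - 12) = (n - 5)*(n + 4)*(n - 3)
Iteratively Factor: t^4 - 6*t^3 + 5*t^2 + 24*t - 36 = (t + 2)*(t^3 - 8*t^2 + 21*t - 18) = (t - 2)*(t + 2)*(t^2 - 6*t + 9) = (t - 3)*(t - 2)*(t + 2)*(t - 3)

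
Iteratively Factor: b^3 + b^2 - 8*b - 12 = (b + 2)*(b^2 - b - 6) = (b - 3)*(b + 2)*(b + 2)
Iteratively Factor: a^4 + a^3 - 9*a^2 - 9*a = (a + 3)*(a^3 - 2*a^2 - 3*a) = (a - 3)*(a + 3)*(a^2 + a) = (a - 3)*(a + 1)*(a + 3)*(a)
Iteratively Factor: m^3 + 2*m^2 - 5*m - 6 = (m + 1)*(m^2 + m - 6) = (m - 2)*(m + 1)*(m + 3)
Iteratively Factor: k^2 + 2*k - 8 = (k - 2)*(k + 4)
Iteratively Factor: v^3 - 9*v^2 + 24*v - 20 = (v - 2)*(v^2 - 7*v + 10) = (v - 5)*(v - 2)*(v - 2)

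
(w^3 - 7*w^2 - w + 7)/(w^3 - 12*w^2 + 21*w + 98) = (w^2 - 1)/(w^2 - 5*w - 14)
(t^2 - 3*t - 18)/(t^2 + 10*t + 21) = (t - 6)/(t + 7)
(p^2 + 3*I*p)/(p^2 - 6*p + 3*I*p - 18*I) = p/(p - 6)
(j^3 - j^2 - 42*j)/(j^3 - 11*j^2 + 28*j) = (j + 6)/(j - 4)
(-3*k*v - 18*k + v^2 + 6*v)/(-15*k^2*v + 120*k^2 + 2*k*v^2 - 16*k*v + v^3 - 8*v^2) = (v + 6)/(5*k*v - 40*k + v^2 - 8*v)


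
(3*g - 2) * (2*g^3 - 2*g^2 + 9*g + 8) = 6*g^4 - 10*g^3 + 31*g^2 + 6*g - 16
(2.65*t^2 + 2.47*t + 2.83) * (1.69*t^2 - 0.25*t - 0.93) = 4.4785*t^4 + 3.5118*t^3 + 1.7007*t^2 - 3.0046*t - 2.6319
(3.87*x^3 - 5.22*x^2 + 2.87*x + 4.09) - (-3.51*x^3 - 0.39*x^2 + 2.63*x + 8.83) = 7.38*x^3 - 4.83*x^2 + 0.24*x - 4.74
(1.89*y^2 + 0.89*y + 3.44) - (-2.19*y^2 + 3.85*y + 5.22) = 4.08*y^2 - 2.96*y - 1.78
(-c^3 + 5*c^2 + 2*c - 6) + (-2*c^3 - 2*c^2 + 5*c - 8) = -3*c^3 + 3*c^2 + 7*c - 14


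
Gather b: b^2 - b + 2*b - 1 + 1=b^2 + b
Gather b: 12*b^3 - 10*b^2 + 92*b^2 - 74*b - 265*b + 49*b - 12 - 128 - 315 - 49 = 12*b^3 + 82*b^2 - 290*b - 504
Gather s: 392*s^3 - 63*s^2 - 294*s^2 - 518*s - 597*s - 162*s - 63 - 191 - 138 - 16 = 392*s^3 - 357*s^2 - 1277*s - 408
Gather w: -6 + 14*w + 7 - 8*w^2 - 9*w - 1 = -8*w^2 + 5*w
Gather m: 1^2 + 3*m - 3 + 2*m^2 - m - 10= 2*m^2 + 2*m - 12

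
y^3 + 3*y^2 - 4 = (y - 1)*(y + 2)^2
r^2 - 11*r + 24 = (r - 8)*(r - 3)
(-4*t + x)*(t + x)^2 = -4*t^3 - 7*t^2*x - 2*t*x^2 + x^3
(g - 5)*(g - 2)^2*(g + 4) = g^4 - 5*g^3 - 12*g^2 + 76*g - 80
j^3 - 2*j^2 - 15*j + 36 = (j - 3)^2*(j + 4)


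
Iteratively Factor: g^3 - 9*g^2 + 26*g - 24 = (g - 4)*(g^2 - 5*g + 6) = (g - 4)*(g - 3)*(g - 2)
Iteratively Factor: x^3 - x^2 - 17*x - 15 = (x - 5)*(x^2 + 4*x + 3) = (x - 5)*(x + 3)*(x + 1)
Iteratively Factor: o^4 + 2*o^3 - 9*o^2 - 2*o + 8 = (o - 2)*(o^3 + 4*o^2 - o - 4) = (o - 2)*(o + 4)*(o^2 - 1) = (o - 2)*(o - 1)*(o + 4)*(o + 1)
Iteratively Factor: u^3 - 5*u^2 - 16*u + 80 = (u - 5)*(u^2 - 16) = (u - 5)*(u - 4)*(u + 4)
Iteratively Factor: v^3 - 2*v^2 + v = (v - 1)*(v^2 - v) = v*(v - 1)*(v - 1)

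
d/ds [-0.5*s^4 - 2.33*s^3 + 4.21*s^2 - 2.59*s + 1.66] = -2.0*s^3 - 6.99*s^2 + 8.42*s - 2.59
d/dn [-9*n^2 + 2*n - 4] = 2 - 18*n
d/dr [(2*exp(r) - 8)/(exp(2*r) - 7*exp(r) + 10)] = 2*(-(exp(r) - 4)*(2*exp(r) - 7) + exp(2*r) - 7*exp(r) + 10)*exp(r)/(exp(2*r) - 7*exp(r) + 10)^2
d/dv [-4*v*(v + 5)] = -8*v - 20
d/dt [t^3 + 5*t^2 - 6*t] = 3*t^2 + 10*t - 6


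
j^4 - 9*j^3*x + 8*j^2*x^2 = j^2*(j - 8*x)*(j - x)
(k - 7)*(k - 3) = k^2 - 10*k + 21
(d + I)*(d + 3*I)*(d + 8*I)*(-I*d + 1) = -I*d^4 + 13*d^3 + 47*I*d^2 - 59*d - 24*I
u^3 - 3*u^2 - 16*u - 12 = (u - 6)*(u + 1)*(u + 2)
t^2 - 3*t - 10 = (t - 5)*(t + 2)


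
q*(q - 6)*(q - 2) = q^3 - 8*q^2 + 12*q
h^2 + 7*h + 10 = (h + 2)*(h + 5)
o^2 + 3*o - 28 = (o - 4)*(o + 7)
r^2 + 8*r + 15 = (r + 3)*(r + 5)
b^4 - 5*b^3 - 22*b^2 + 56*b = b*(b - 7)*(b - 2)*(b + 4)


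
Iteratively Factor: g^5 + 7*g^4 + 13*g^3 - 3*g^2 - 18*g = (g + 3)*(g^4 + 4*g^3 + g^2 - 6*g) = g*(g + 3)*(g^3 + 4*g^2 + g - 6) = g*(g + 2)*(g + 3)*(g^2 + 2*g - 3) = g*(g - 1)*(g + 2)*(g + 3)*(g + 3)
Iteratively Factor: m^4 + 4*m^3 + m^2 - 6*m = (m)*(m^3 + 4*m^2 + m - 6) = m*(m + 3)*(m^2 + m - 2) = m*(m - 1)*(m + 3)*(m + 2)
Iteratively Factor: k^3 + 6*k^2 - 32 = (k + 4)*(k^2 + 2*k - 8) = (k + 4)^2*(k - 2)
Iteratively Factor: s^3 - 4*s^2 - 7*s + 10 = (s - 1)*(s^2 - 3*s - 10) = (s - 5)*(s - 1)*(s + 2)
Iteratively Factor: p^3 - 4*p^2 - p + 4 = (p - 4)*(p^2 - 1) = (p - 4)*(p + 1)*(p - 1)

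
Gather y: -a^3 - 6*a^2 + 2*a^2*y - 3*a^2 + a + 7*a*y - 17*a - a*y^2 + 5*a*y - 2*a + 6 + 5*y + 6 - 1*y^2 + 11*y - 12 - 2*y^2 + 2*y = -a^3 - 9*a^2 - 18*a + y^2*(-a - 3) + y*(2*a^2 + 12*a + 18)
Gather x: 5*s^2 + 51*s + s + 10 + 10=5*s^2 + 52*s + 20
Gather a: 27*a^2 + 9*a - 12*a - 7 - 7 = 27*a^2 - 3*a - 14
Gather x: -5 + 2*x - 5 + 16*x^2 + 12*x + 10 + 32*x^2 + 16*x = 48*x^2 + 30*x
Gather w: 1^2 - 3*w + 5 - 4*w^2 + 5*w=-4*w^2 + 2*w + 6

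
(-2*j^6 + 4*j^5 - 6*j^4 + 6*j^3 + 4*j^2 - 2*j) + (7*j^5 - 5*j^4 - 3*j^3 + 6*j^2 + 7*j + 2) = -2*j^6 + 11*j^5 - 11*j^4 + 3*j^3 + 10*j^2 + 5*j + 2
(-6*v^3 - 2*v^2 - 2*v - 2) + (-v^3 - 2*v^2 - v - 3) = -7*v^3 - 4*v^2 - 3*v - 5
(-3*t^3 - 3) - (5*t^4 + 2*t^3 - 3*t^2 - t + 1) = -5*t^4 - 5*t^3 + 3*t^2 + t - 4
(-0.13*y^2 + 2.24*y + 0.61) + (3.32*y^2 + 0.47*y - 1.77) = 3.19*y^2 + 2.71*y - 1.16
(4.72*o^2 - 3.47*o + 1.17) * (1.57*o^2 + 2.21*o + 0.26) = 7.4104*o^4 + 4.9833*o^3 - 4.6046*o^2 + 1.6835*o + 0.3042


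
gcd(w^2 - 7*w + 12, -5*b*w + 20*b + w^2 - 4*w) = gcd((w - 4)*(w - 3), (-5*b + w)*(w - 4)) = w - 4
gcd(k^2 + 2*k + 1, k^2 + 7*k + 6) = k + 1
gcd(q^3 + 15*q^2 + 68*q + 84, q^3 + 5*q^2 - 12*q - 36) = q^2 + 8*q + 12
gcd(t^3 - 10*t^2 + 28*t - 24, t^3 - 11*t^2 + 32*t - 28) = t^2 - 4*t + 4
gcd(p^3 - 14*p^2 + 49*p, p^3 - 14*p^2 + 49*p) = p^3 - 14*p^2 + 49*p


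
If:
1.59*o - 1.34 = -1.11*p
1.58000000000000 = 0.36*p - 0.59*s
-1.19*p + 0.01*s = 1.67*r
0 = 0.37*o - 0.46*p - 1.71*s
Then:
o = -1.10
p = 2.78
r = -1.98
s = -0.98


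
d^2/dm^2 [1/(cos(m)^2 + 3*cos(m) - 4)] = (-4*sin(m)^4 + 27*sin(m)^2 - 3*cos(m)/4 - 9*cos(3*m)/4 + 3)/((cos(m) - 1)^3*(cos(m) + 4)^3)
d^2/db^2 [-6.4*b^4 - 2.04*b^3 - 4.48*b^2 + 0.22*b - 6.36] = -76.8*b^2 - 12.24*b - 8.96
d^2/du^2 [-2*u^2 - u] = -4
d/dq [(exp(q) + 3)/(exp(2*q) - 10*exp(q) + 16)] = (-2*(exp(q) - 5)*(exp(q) + 3) + exp(2*q) - 10*exp(q) + 16)*exp(q)/(exp(2*q) - 10*exp(q) + 16)^2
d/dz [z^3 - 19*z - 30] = 3*z^2 - 19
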